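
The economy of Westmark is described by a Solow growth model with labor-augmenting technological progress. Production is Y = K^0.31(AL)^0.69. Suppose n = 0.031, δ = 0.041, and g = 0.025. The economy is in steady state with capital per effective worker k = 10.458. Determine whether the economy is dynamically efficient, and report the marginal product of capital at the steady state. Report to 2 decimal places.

The effective depreciation rate is n + g + δ = 0.031 + 0.025 + 0.041 = 0.097.
MPK = 0.31·k^(0.31−1) = 0.31·10.458^(-0.69) ≈ 0.0614.
MPK < 0.097, so the economy is dynamically inefficient (over-saving).

dynamically inefficient; MPK ≈ 0.06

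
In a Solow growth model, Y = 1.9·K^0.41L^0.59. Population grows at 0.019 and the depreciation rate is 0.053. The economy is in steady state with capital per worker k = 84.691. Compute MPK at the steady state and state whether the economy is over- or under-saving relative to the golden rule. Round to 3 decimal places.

over-saving; MPK ≈ 0.057

The effective depreciation rate is n + δ = 0.019 + 0.053 = 0.072.
MPK = 0.41·1.9·k^(0.41−1) = 0.41·1.9·84.691^(-0.59) ≈ 0.0568.
MPK < 0.072, so the economy is dynamically inefficient (over-saving).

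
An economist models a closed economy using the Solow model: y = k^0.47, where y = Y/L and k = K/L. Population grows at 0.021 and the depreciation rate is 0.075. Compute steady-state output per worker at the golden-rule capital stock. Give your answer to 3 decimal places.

The effective depreciation rate is n + δ = 0.021 + 0.075 = 0.096.
At the golden rule the marginal product of capital equals n+δ: 0.47·k^(0.47−1) = 0.096. Solving, k_gold = (0.47/0.096)^(1/0.53) ≈ 20.0244.
Output: y_gold = k_gold^0.47 = 20.0244^0.47 ≈ 4.0901.

y_gold ≈ 4.090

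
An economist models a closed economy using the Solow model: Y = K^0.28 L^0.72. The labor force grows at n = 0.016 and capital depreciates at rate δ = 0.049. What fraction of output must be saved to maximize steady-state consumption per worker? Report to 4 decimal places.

Break-even investment rate: n + δ = 0.016 + 0.049 = 0.065.
At the golden rule MPK = n+δ, and in any Cobb-Douglas steady state s = (n+δ)·k/y = MPK·k/y = capital's share 0.28.

s_gold = 0.2800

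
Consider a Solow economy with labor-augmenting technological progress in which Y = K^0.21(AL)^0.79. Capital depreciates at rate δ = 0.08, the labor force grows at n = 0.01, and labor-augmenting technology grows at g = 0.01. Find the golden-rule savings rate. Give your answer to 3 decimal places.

s_gold = 0.210

Capital per effective worker breaks even when investment replaces (n + g + δ)·k; here n + g + δ = 0.1.
At the golden rule MPK = n+g+δ, and in any Cobb-Douglas steady state s = (n+g+δ)·k/y = MPK·k/y = capital's share 0.21.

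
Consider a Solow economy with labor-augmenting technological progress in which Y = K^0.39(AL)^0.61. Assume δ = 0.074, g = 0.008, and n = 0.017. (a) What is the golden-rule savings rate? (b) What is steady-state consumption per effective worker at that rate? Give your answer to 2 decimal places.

(a) s_gold = 0.39; (b) c_gold ≈ 1.47

n + g + δ = 0.017 + 0.008 + 0.074 = 0.099.
For Cobb-Douglas, s_gold equals capital's share: s_gold = 0.39.
Maximizing c = f(k) − (n+g+δ)·k gives f'(k) = n+g+δ, i.e. 0.39·k^(0.39−1) = 0.099, so k_gold = (0.39/0.099)^(1/0.61) ≈ 9.4649.
y_gold = 9.4649^0.39 ≈ 2.4026; c_gold = (1−0.39)·y_gold ≈ 1.4656.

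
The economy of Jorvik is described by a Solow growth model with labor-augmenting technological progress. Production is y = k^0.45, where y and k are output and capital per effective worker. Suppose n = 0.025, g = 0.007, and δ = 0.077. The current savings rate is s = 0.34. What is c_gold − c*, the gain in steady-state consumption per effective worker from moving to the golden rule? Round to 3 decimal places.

Δc ≈ 0.081

The effective depreciation rate is n + g + δ = 0.025 + 0.007 + 0.077 = 0.109.
Current steady state (s = 0.34): k* = (0.34/0.109)^(1/0.55) ≈ 7.9118, y* = 7.9118^0.45 ≈ 2.5364, c* = (1−0.34)·2.5364 ≈ 1.6741.
Setting f'(k) = n+g+δ gives 0.45·k^(0.45−1) = 0.109, hence k_gold = (0.45/0.109)^(1/0.55) ≈ 13.1708.
y_gold = 13.1708^0.45 ≈ 3.1903, c_gold = y_gold − 0.109·k_gold ≈ 1.7546.
Gain: Δc = 1.7546 − 1.6741 ≈ 0.0806.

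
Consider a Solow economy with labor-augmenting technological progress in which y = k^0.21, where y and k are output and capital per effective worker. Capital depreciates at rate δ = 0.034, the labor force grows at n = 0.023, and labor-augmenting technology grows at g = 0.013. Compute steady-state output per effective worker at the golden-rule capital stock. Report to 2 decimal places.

Break-even investment rate: n + g + δ = 0.023 + 0.013 + 0.034 = 0.07.
Setting f'(k) = n+g+δ gives 0.21·k^(0.21−1) = 0.07, hence k_gold = (0.21/0.07)^(1/0.79) ≈ 4.0175.
Output: y_gold = k_gold^0.21 = 4.0175^0.21 ≈ 1.3392.

y_gold ≈ 1.34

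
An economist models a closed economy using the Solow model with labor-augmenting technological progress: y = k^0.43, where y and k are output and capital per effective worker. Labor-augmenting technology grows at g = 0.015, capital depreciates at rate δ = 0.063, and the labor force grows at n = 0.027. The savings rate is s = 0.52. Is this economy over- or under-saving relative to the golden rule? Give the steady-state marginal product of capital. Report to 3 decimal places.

The effective depreciation rate is n + g + δ = 0.027 + 0.015 + 0.063 = 0.105.
Steady-state k*: s·k^0.43 = 0.105·k gives k* = (0.52/0.105)^(1/0.57) ≈ 16.5566.
MPK = 0.43·16.5566^(-0.57) ≈ 0.0868.
MPK < n+g+δ = 0.105, so the economy is dynamically inefficient (over-saving).

over-saving; MPK ≈ 0.087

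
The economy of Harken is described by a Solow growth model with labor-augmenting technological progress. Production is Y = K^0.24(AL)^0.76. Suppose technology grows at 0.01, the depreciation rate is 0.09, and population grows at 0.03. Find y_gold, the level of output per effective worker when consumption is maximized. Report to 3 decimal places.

y_gold ≈ 1.214

Break-even investment rate: n + g + δ = 0.03 + 0.01 + 0.09 = 0.13.
Maximizing c = f(k) − (n+g+δ)·k gives f'(k) = n+g+δ, i.e. 0.24·k^(0.24−1) = 0.13, so k_gold = (0.24/0.13)^(1/0.76) ≈ 2.2405.
Output: y_gold = k_gold^0.24 = 2.2405^0.24 ≈ 1.2136.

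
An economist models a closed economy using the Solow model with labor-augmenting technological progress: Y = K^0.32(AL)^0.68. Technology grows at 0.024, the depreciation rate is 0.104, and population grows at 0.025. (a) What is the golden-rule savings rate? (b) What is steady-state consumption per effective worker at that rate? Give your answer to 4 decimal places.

(a) s_gold = 0.3200; (b) c_gold ≈ 0.9623

The effective depreciation rate is n + g + δ = 0.025 + 0.024 + 0.104 = 0.153.
For Cobb-Douglas, s_gold equals capital's share: s_gold = 0.32.
Maximizing c = f(k) − (n+g+δ)·k gives f'(k) = n+g+δ, i.e. 0.32·k^(0.32−1) = 0.153, so k_gold = (0.32/0.153)^(1/0.68) ≈ 2.9598.
y_gold = 2.9598^0.32 ≈ 1.4152; c_gold = (1−0.32)·y_gold ≈ 0.9623.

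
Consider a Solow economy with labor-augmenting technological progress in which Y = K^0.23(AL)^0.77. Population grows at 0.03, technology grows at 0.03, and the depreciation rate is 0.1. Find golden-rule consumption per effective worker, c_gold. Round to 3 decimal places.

Break-even investment rate: n + g + δ = 0.03 + 0.03 + 0.1 = 0.16.
Golden rule sets MPK = n+g+δ: 0.23·k^(0.23−1) = 0.16, so k_gold = (0.23/0.16)^(1/0.77) ≈ 1.6021.
y_gold = 1.6021^0.23 ≈ 1.1145.
c_gold = y_gold − (n+g+δ)·k_gold = 1.1145 − 0.16·1.6021 ≈ 0.8582.

c_gold ≈ 0.858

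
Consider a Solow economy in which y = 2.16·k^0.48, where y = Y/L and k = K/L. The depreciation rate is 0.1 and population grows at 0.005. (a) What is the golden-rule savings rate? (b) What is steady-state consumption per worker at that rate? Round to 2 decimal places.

Break-even investment rate: n + δ = 0.005 + 0.1 = 0.105.
For Cobb-Douglas, s_gold equals capital's share: s_gold = 0.48.
At the golden rule the marginal product of capital equals n+δ: 0.48·2.16·k^(0.48−1) = 0.105. Solving, k_gold = (0.48·2.16/0.105)^(1/0.52) ≈ 81.7544.
y_gold = 2.16·81.7544^0.48 ≈ 17.8838; c_gold = (1−0.48)·y_gold ≈ 9.2996.

(a) s_gold = 0.48; (b) c_gold ≈ 9.30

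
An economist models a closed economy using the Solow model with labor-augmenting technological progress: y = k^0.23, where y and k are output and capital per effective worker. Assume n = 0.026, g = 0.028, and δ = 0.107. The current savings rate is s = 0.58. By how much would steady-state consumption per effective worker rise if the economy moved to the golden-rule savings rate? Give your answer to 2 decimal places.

Δc ≈ 0.24

Capital per effective worker breaks even when investment replaces (n + g + δ)·k; here n + g + δ = 0.161.
Current steady state (s = 0.58): k* = (0.58/0.161)^(1/0.77) ≈ 5.2827, y* = 5.2827^0.23 ≈ 1.4664, c* = (1−0.58)·1.4664 ≈ 0.6159.
Maximizing c = f(k) − (n+g+δ)·k gives f'(k) = n+g+δ, i.e. 0.23·k^(0.23−1) = 0.161, so k_gold = (0.23/0.161)^(1/0.77) ≈ 1.5892.
y_gold = 1.5892^0.23 ≈ 1.1124, c_gold = y_gold − 0.161·k_gold ≈ 0.8566.
Gain: Δc = 0.8566 − 0.6159 ≈ 0.2407.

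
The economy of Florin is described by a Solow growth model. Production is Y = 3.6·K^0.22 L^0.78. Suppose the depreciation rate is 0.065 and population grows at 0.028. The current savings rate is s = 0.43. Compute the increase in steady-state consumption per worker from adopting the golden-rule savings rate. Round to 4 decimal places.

Δc ≈ 0.6021

Capital per worker breaks even when investment replaces (n + δ)·k; here n + δ = 0.093.
Current steady state (s = 0.43): k* = (0.43·3.6/0.093)^(1/0.78) ≈ 36.7920, y* = 3.6·36.7920^0.22 ≈ 7.9573, c* = (1−0.43)·7.9573 ≈ 4.5357.
Golden rule sets MPK = n+δ: 0.22·3.6·k^(0.22−1) = 0.093, so k_gold = (0.22·3.6/0.093)^(1/0.78) ≈ 15.5818.
y_gold = 3.6·15.5818^0.22 ≈ 6.5869, c_gold = y_gold − 0.093·k_gold ≈ 5.1378.
Gain: Δc = 5.1378 − 4.5357 ≈ 0.6021.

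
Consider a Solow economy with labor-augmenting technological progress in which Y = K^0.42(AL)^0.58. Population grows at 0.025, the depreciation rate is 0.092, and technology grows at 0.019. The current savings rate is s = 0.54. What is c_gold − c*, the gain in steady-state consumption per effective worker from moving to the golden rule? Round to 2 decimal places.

Δc ≈ 0.06

Break-even investment rate: n + g + δ = 0.025 + 0.019 + 0.092 = 0.136.
Current steady state (s = 0.54): k* = (0.54/0.136)^(1/0.58) ≈ 10.7773, y* = 10.7773^0.42 ≈ 2.7143, c* = (1−0.54)·2.7143 ≈ 1.2486.
Golden rule sets MPK = n+g+δ: 0.42·k^(0.42−1) = 0.136, so k_gold = (0.42/0.136)^(1/0.58) ≈ 6.9876.
y_gold = 6.9876^0.42 ≈ 2.2627, c_gold = y_gold − 0.136·k_gold ≈ 1.3123.
Gain: Δc = 1.3123 − 1.2486 ≈ 0.0638.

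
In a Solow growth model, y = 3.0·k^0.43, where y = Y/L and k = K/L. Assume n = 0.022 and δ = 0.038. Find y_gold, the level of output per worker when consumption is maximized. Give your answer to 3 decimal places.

y_gold ≈ 30.359

The effective depreciation rate is n + δ = 0.022 + 0.038 = 0.06.
Maximizing c = f(k) − (n+δ)·k gives f'(k) = n+δ, i.e. 0.43·3.0·k^(0.43−1) = 0.06, so k_gold = (0.43·3.0/0.06)^(1/0.57) ≈ 217.5762.
Output: y_gold = 3.0·k_gold^0.43 = 3.0·217.5762^0.43 ≈ 30.3595.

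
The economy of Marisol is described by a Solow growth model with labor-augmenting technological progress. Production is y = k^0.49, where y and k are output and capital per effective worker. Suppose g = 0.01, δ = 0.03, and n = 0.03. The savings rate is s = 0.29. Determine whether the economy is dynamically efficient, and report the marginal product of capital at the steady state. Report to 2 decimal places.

dynamically efficient; MPK ≈ 0.12

n + g + δ = 0.03 + 0.01 + 0.03 = 0.07.
Steady-state k*: s·k^0.49 = 0.07·k gives k* = (0.29/0.07)^(1/0.51) ≈ 16.2327.
MPK = 0.49·16.2327^(-0.51) ≈ 0.1183.
MPK > n+g+δ = 0.07, so the economy is dynamically efficient (under-saving).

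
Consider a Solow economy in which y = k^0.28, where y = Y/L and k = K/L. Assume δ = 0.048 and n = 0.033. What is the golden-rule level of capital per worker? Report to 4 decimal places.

n + δ = 0.033 + 0.048 = 0.081.
Setting f'(k) = n+δ gives 0.28·k^(0.28−1) = 0.081, hence k_gold = (0.28/0.081)^(1/0.72) ≈ 5.5996.

k_gold ≈ 5.5996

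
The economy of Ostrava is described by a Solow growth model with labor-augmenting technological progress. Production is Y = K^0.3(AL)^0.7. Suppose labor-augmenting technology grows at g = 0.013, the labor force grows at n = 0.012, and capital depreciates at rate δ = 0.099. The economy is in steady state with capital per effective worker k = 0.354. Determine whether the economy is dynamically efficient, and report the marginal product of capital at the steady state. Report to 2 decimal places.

n + g + δ = 0.012 + 0.013 + 0.099 = 0.124.
MPK = 0.3·k^(0.3−1) = 0.3·0.354^(-0.7) ≈ 0.6206.
MPK > 0.124, so the economy is dynamically efficient (under-saving).

dynamically efficient; MPK ≈ 0.62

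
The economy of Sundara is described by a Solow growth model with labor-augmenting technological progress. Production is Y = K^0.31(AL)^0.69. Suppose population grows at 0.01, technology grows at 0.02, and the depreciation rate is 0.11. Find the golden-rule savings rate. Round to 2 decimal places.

s_gold = 0.31

The effective depreciation rate is n + g + δ = 0.01 + 0.02 + 0.11 = 0.14.
At the golden rule MPK = n+g+δ, and in any Cobb-Douglas steady state s = (n+g+δ)·k/y = MPK·k/y = capital's share 0.31.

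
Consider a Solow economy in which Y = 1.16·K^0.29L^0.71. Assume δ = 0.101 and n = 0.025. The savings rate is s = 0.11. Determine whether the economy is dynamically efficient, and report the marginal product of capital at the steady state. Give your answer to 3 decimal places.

The effective depreciation rate is n + δ = 0.025 + 0.101 = 0.126.
Steady-state k*: s·A·k^0.29 = 0.126·k gives k* = (0.11·1.16/0.126)^(1/0.71) ≈ 1.0179.
MPK = 0.29·1.16·1.0179^(-0.71) ≈ 0.3322.
MPK > n+δ = 0.126, so the economy is dynamically efficient (under-saving).

dynamically efficient; MPK ≈ 0.332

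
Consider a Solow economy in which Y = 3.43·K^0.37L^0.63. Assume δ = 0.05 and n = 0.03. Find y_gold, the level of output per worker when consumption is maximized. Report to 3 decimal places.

y_gold ≈ 17.390

n + δ = 0.03 + 0.05 = 0.08.
Golden rule sets MPK = n+δ: 0.37·3.43·k^(0.37−1) = 0.08, so k_gold = (0.37·3.43/0.08)^(1/0.63) ≈ 80.4278.
Output: y_gold = 3.43·k_gold^0.37 = 3.43·80.4278^0.37 ≈ 17.3898.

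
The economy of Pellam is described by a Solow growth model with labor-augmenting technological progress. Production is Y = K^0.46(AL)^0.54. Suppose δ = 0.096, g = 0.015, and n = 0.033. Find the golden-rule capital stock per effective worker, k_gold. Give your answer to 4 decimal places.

Capital per effective worker breaks even when investment replaces (n + g + δ)·k; here n + g + δ = 0.144.
At the golden rule the marginal product of capital equals n+g+δ: 0.46·k^(0.46−1) = 0.144. Solving, k_gold = (0.46/0.144)^(1/0.54) ≈ 8.5914.

k_gold ≈ 8.5914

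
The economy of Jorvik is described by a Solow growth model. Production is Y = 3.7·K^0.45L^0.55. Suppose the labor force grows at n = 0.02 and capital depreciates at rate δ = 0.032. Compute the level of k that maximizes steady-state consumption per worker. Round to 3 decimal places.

k_gold ≈ 545.897

n + δ = 0.02 + 0.032 = 0.052.
At the golden rule the marginal product of capital equals n+δ: 0.45·3.7·k^(0.45−1) = 0.052. Solving, k_gold = (0.45·3.7/0.052)^(1/0.55) ≈ 545.8970.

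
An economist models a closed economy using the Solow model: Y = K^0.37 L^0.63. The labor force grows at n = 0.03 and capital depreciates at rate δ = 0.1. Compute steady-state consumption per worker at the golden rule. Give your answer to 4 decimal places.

c_gold ≈ 1.1645

The effective depreciation rate is n + δ = 0.03 + 0.1 = 0.13.
At the golden rule the marginal product of capital equals n+δ: 0.37·k^(0.37−1) = 0.13. Solving, k_gold = (0.37/0.13)^(1/0.63) ≈ 5.2607.
y_gold = 5.2607^0.37 ≈ 1.8484.
c_gold = y_gold − (n+δ)·k_gold = 1.8484 − 0.13·5.2607 ≈ 1.1645.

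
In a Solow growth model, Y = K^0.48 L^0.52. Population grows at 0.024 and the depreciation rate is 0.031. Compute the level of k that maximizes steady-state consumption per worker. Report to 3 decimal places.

n + δ = 0.024 + 0.031 = 0.055.
Maximizing c = f(k) − (n+δ)·k gives f'(k) = n+δ, i.e. 0.48·k^(0.48−1) = 0.055, so k_gold = (0.48/0.055)^(1/0.52) ≈ 64.4736.

k_gold ≈ 64.474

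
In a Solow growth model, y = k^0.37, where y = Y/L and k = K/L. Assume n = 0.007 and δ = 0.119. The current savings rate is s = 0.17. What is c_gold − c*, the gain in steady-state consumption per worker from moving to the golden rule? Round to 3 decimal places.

Δc ≈ 0.196

The effective depreciation rate is n + δ = 0.007 + 0.119 = 0.126.
Current steady state (s = 0.17): k* = (0.17/0.126)^(1/0.63) ≈ 1.6087, y* = 1.6087^0.37 ≈ 1.1923, c* = (1−0.17)·1.1923 ≈ 0.9896.
Golden rule sets MPK = n+δ: 0.37·k^(0.37−1) = 0.126, so k_gold = (0.37/0.126)^(1/0.63) ≈ 5.5283.
y_gold = 5.5283^0.37 ≈ 1.8826, c_gold = y_gold − 0.126·k_gold ≈ 1.1860.
Gain: Δc = 1.1860 − 0.9896 ≈ 0.1964.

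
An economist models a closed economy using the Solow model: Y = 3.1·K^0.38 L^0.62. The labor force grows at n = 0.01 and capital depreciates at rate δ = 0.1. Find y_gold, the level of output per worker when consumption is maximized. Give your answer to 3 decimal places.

n + δ = 0.01 + 0.1 = 0.11.
At the golden rule the marginal product of capital equals n+δ: 0.38·3.1·k^(0.38−1) = 0.11. Solving, k_gold = (0.38·3.1/0.11)^(1/0.62) ≈ 45.8027.
Output: y_gold = 3.1·k_gold^0.38 = 3.1·45.8027^0.38 ≈ 13.2587.

y_gold ≈ 13.259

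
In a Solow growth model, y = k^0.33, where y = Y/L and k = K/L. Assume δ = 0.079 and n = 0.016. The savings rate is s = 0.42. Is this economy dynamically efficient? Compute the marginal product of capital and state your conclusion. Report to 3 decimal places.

dynamically inefficient; MPK ≈ 0.075

n + δ = 0.016 + 0.079 = 0.095.
Steady-state k*: s·k^0.33 = 0.095·k gives k* = (0.42/0.095)^(1/0.67) ≈ 9.1933.
MPK = 0.33·9.1933^(-0.67) ≈ 0.0746.
MPK < n+δ = 0.095, so the economy is dynamically inefficient (over-saving).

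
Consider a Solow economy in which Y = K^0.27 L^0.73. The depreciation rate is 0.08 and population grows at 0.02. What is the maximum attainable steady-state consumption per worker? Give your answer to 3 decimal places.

n + δ = 0.02 + 0.08 = 0.1.
Maximizing c = f(k) − (n+δ)·k gives f'(k) = n+δ, i.e. 0.27·k^(0.27−1) = 0.1, so k_gold = (0.27/0.1)^(1/0.73) ≈ 3.8986.
y_gold = 3.8986^0.27 ≈ 1.4439.
c_gold = y_gold − (n+δ)·k_gold = 1.4439 − 0.1·3.8986 ≈ 1.0541.

c_gold ≈ 1.054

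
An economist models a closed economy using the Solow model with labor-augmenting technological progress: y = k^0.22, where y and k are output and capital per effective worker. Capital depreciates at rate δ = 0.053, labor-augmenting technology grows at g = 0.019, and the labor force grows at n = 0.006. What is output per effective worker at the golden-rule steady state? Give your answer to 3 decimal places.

y_gold ≈ 1.340

The effective depreciation rate is n + g + δ = 0.006 + 0.019 + 0.053 = 0.078.
Golden rule sets MPK = n+g+δ: 0.22·k^(0.22−1) = 0.078, so k_gold = (0.22/0.078)^(1/0.78) ≈ 3.7787.
Output: y_gold = k_gold^0.22 = 3.7787^0.22 ≈ 1.3397.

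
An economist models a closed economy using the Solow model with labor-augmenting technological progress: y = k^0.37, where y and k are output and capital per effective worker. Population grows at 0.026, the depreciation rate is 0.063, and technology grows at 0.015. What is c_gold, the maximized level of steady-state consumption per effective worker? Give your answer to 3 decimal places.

Break-even investment rate: n + g + δ = 0.026 + 0.015 + 0.063 = 0.104.
Maximizing c = f(k) − (n+g+δ)·k gives f'(k) = n+g+δ, i.e. 0.37·k^(0.37−1) = 0.104, so k_gold = (0.37/0.104)^(1/0.63) ≈ 7.4967.
y_gold = 7.4967^0.37 ≈ 2.1072.
c_gold = y_gold − (n+g+δ)·k_gold = 2.1072 − 0.104·7.4967 ≈ 1.3275.

c_gold ≈ 1.328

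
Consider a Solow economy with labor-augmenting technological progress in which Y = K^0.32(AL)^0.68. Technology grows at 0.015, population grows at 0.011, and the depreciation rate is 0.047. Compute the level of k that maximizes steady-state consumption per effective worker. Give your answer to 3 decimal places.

The effective depreciation rate is n + g + δ = 0.011 + 0.015 + 0.047 = 0.073.
Maximizing c = f(k) − (n+g+δ)·k gives f'(k) = n+g+δ, i.e. 0.32·k^(0.32−1) = 0.073, so k_gold = (0.32/0.073)^(1/0.68) ≈ 8.7875.

k_gold ≈ 8.787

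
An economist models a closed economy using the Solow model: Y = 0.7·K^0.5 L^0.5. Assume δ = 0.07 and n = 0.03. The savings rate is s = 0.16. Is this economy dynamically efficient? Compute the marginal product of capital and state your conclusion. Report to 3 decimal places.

dynamically efficient; MPK ≈ 0.312

The effective depreciation rate is n + δ = 0.03 + 0.07 = 0.1.
Steady-state k*: s·A·k^0.5 = 0.1·k gives k* = (0.16·0.7/0.1)^(1/0.5) ≈ 1.2544.
MPK = 0.5·0.7·1.2544^(-0.5) ≈ 0.3125.
MPK > n+δ = 0.1, so the economy is dynamically efficient (under-saving).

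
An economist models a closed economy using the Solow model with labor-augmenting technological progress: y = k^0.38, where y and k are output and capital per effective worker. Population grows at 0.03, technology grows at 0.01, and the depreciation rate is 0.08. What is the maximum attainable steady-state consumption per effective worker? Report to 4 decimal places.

c_gold ≈ 1.2566

Capital per effective worker breaks even when investment replaces (n + g + δ)·k; here n + g + δ = 0.12.
Setting f'(k) = n+g+δ gives 0.38·k^(0.38−1) = 0.12, hence k_gold = (0.38/0.12)^(1/0.62) ≈ 6.4183.
y_gold = 6.4183^0.38 ≈ 2.0268.
c_gold = y_gold − (n+g+δ)·k_gold = 2.0268 − 0.12·6.4183 ≈ 1.2566.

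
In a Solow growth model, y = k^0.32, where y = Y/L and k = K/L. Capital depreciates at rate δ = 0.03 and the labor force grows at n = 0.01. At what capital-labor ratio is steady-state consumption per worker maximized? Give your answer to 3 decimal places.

k_gold ≈ 21.285

Capital per worker breaks even when investment replaces (n + δ)·k; here n + δ = 0.04.
Maximizing c = f(k) − (n+δ)·k gives f'(k) = n+δ, i.e. 0.32·k^(0.32−1) = 0.04, so k_gold = (0.32/0.04)^(1/0.68) ≈ 21.2850.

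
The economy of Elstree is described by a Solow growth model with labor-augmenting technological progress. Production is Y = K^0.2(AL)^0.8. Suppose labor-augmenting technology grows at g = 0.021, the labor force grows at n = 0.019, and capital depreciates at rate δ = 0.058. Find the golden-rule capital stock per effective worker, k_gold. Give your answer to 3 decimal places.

n + g + δ = 0.019 + 0.021 + 0.058 = 0.098.
Golden rule sets MPK = n+g+δ: 0.2·k^(0.2−1) = 0.098, so k_gold = (0.2/0.098)^(1/0.8) ≈ 2.4392.

k_gold ≈ 2.439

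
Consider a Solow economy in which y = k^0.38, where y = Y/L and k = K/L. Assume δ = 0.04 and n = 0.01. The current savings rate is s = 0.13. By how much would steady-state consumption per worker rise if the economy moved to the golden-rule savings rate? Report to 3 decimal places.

Δc ≈ 0.586

Break-even investment rate: n + δ = 0.01 + 0.04 = 0.05.
Current steady state (s = 0.13): k* = (0.13/0.05)^(1/0.62) ≈ 4.6699, y* = 4.6699^0.38 ≈ 1.7961, c* = (1−0.13)·1.7961 ≈ 1.5626.
At the golden rule the marginal product of capital equals n+δ: 0.38·k^(0.38−1) = 0.05. Solving, k_gold = (0.38/0.05)^(1/0.62) ≈ 26.3431.
y_gold = 26.3431^0.38 ≈ 3.4662, c_gold = y_gold − 0.05·k_gold ≈ 2.1490.
Gain: Δc = 2.1490 − 1.5626 ≈ 0.5864.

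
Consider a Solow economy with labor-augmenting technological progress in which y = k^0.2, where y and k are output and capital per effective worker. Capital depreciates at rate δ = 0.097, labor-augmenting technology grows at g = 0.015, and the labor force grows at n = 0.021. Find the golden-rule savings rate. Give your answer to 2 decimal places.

s_gold = 0.20

n + g + δ = 0.021 + 0.015 + 0.097 = 0.133.
At the golden rule MPK = n+g+δ, and in any Cobb-Douglas steady state s = (n+g+δ)·k/y = MPK·k/y = capital's share 0.2.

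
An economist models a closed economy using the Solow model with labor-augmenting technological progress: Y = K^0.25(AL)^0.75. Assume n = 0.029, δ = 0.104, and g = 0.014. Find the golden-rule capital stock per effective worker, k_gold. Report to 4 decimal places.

The effective depreciation rate is n + g + δ = 0.029 + 0.014 + 0.104 = 0.147.
Setting f'(k) = n+g+δ gives 0.25·k^(0.25−1) = 0.147, hence k_gold = (0.25/0.147)^(1/0.75) ≈ 2.0300.

k_gold ≈ 2.0300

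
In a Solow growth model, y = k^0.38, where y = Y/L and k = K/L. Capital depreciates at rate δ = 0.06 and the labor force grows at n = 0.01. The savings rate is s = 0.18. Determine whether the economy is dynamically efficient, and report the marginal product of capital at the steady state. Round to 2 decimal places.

dynamically efficient; MPK ≈ 0.15

n + δ = 0.01 + 0.06 = 0.07.
Steady-state k*: s·k^0.38 = 0.07·k gives k* = (0.18/0.07)^(1/0.62) ≈ 4.5875.
MPK = 0.38·4.5875^(-0.62) ≈ 0.1478.
MPK > n+δ = 0.07, so the economy is dynamically efficient (under-saving).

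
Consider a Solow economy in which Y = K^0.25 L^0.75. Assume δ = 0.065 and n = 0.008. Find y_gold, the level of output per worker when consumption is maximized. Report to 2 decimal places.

Break-even investment rate: n + δ = 0.008 + 0.065 = 0.073.
At the golden rule the marginal product of capital equals n+δ: 0.25·k^(0.25−1) = 0.073. Solving, k_gold = (0.25/0.073)^(1/0.75) ≈ 5.1621.
Output: y_gold = k_gold^0.25 = 5.1621^0.25 ≈ 1.5073.

y_gold ≈ 1.51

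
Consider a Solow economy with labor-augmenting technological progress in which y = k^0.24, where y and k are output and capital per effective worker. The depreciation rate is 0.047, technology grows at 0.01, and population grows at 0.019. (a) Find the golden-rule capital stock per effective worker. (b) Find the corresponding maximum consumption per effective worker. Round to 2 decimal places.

(a) k_gold ≈ 4.54; (b) c_gold ≈ 1.09

n + g + δ = 0.019 + 0.01 + 0.047 = 0.076.
Golden rule sets MPK = n+g+δ: 0.24·k^(0.24−1) = 0.076, so k_gold = (0.24/0.076)^(1/0.76) ≈ 4.5405.
y_gold = 4.5405^0.24 ≈ 1.4378; c_gold = y_gold − 0.076·k_gold ≈ 1.0927.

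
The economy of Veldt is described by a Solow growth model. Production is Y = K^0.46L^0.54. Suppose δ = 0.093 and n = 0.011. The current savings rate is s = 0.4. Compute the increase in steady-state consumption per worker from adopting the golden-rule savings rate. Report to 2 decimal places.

The effective depreciation rate is n + δ = 0.011 + 0.093 = 0.104.
Current steady state (s = 0.4): k* = (0.4/0.104)^(1/0.54) ≈ 12.1167, y* = 12.1167^0.46 ≈ 3.1503, c* = (1−0.4)·3.1503 ≈ 1.8902.
Golden rule sets MPK = n+δ: 0.46·k^(0.46−1) = 0.104, so k_gold = (0.46/0.104)^(1/0.54) ≈ 15.6959.
y_gold = 15.6959^0.46 ≈ 3.5486, c_gold = y_gold − 0.104·k_gold ≈ 1.9163.
Gain: Δc = 1.9163 − 1.8902 ≈ 0.0261.

Δc ≈ 0.03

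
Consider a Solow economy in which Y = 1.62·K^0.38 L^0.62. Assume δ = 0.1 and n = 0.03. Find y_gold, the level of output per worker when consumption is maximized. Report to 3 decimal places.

y_gold ≈ 4.202

Capital per worker breaks even when investment replaces (n + δ)·k; here n + δ = 0.13.
At the golden rule the marginal product of capital equals n+δ: 0.38·1.62·k^(0.38−1) = 0.13. Solving, k_gold = (0.38·1.62/0.13)^(1/0.62) ≈ 12.2824.
Output: y_gold = 1.62·k_gold^0.38 = 1.62·12.2824^0.38 ≈ 4.2019.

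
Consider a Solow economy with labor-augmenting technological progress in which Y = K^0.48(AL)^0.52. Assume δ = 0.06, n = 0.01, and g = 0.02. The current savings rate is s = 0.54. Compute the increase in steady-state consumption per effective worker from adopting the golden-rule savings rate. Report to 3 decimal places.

Δc ≈ 0.034

The effective depreciation rate is n + g + δ = 0.01 + 0.02 + 0.06 = 0.09.
Current steady state (s = 0.54): k* = (0.54/0.09)^(1/0.52) ≈ 31.3650, y* = 31.3650^0.48 ≈ 5.2275, c* = (1−0.54)·5.2275 ≈ 2.4046.
Setting f'(k) = n+g+δ gives 0.48·k^(0.48−1) = 0.09, hence k_gold = (0.48/0.09)^(1/0.52) ≈ 25.0077.
y_gold = 25.0077^0.48 ≈ 4.6890, c_gold = y_gold − 0.09·k_gold ≈ 2.4383.
Gain: Δc = 2.4383 − 2.4046 ≈ 0.0336.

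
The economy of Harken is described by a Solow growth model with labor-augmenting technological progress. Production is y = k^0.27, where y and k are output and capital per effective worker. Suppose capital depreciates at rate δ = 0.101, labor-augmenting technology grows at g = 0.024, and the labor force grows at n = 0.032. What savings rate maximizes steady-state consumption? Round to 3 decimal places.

Capital per effective worker breaks even when investment replaces (n + g + δ)·k; here n + g + δ = 0.157.
At the golden rule MPK = n+g+δ, and in any Cobb-Douglas steady state s = (n+g+δ)·k/y = MPK·k/y = capital's share 0.27.

s_gold = 0.270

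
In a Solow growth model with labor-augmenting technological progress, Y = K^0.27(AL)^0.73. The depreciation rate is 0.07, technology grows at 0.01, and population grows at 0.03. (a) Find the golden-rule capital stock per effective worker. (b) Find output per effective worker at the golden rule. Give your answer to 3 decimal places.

The effective depreciation rate is n + g + δ = 0.03 + 0.01 + 0.07 = 0.11.
Setting f'(k) = n+g+δ gives 0.27·k^(0.27−1) = 0.11, hence k_gold = (0.27/0.11)^(1/0.73) ≈ 3.4214.
y_gold = 3.4214^0.27 ≈ 1.3939.

(a) k_gold ≈ 3.421; (b) y_gold ≈ 1.394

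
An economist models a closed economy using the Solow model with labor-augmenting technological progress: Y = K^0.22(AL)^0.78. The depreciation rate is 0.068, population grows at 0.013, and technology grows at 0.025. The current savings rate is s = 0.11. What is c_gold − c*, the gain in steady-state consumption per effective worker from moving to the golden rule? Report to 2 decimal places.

Δc ≈ 0.06

Break-even investment rate: n + g + δ = 0.013 + 0.025 + 0.068 = 0.106.
Current steady state (s = 0.11): k* = (0.11/0.106)^(1/0.78) ≈ 1.0486, y* = 1.0486^0.22 ≈ 1.0105, c* = (1−0.11)·1.0105 ≈ 0.8993.
Maximizing c = f(k) − (n+g+δ)·k gives f'(k) = n+g+δ, i.e. 0.22·k^(0.22−1) = 0.106, so k_gold = (0.22/0.106)^(1/0.78) ≈ 2.5501.
y_gold = 2.5501^0.22 ≈ 1.2287, c_gold = y_gold − 0.106·k_gold ≈ 0.9584.
Gain: Δc = 0.9584 − 0.8993 ≈ 0.0590.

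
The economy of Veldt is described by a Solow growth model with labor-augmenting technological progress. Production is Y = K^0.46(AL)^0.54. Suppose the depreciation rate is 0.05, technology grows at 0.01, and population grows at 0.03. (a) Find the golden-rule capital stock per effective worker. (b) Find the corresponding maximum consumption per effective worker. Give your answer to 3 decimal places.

(a) k_gold ≈ 20.515; (b) c_gold ≈ 2.167

n + g + δ = 0.03 + 0.01 + 0.05 = 0.09.
Golden rule sets MPK = n+g+δ: 0.46·k^(0.46−1) = 0.09, so k_gold = (0.46/0.09)^(1/0.54) ≈ 20.5147.
y_gold = 20.5147^0.46 ≈ 4.0137; c_gold = y_gold − 0.09·k_gold ≈ 2.1674.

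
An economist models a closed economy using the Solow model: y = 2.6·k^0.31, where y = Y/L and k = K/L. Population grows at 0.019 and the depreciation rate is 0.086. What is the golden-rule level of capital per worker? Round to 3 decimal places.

k_gold ≈ 19.179

Capital per worker breaks even when investment replaces (n + δ)·k; here n + δ = 0.105.
Setting f'(k) = n+δ gives 0.31·2.6·k^(0.31−1) = 0.105, hence k_gold = (0.31·2.6/0.105)^(1/0.69) ≈ 19.1787.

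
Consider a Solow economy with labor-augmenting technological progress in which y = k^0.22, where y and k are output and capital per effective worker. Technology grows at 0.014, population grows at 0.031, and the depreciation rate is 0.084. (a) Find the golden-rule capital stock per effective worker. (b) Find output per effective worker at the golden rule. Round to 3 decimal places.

(a) k_gold ≈ 1.983; (b) y_gold ≈ 1.162

The effective depreciation rate is n + g + δ = 0.031 + 0.014 + 0.084 = 0.129.
Setting f'(k) = n+g+δ gives 0.22·k^(0.22−1) = 0.129, hence k_gold = (0.22/0.129)^(1/0.78) ≈ 1.9825.
y_gold = 1.9825^0.22 ≈ 1.1625.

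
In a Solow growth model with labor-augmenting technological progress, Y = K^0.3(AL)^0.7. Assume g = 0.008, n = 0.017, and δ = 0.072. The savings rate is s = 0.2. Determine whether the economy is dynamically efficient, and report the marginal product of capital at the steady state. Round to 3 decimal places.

The effective depreciation rate is n + g + δ = 0.017 + 0.008 + 0.072 = 0.097.
Steady-state k*: s·k^0.3 = 0.097·k gives k* = (0.2/0.097)^(1/0.7) ≈ 2.8115.
MPK = 0.3·2.8115^(-0.7) ≈ 0.1455.
MPK > n+g+δ = 0.097, so the economy is dynamically efficient (under-saving).

dynamically efficient; MPK ≈ 0.145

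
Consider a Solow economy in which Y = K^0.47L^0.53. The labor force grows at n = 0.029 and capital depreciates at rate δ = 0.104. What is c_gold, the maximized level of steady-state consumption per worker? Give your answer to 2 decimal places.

Break-even investment rate: n + δ = 0.029 + 0.104 = 0.133.
Maximizing c = f(k) − (n+δ)·k gives f'(k) = n+δ, i.e. 0.47·k^(0.47−1) = 0.133, so k_gold = (0.47/0.133)^(1/0.53) ≈ 10.8250.
y_gold = 10.8250^0.47 ≈ 3.0632.
c_gold = y_gold − (n+δ)·k_gold = 3.0632 − 0.133·10.8250 ≈ 1.6235.

c_gold ≈ 1.62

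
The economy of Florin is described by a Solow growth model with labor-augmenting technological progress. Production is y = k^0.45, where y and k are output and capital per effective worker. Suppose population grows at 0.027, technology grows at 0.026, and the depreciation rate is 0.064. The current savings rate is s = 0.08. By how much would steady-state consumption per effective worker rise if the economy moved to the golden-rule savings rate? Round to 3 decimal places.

Δc ≈ 0.982

n + g + δ = 0.027 + 0.026 + 0.064 = 0.117.
Current steady state (s = 0.08): k* = (0.08/0.117)^(1/0.55) ≈ 0.5010, y* = 0.5010^0.45 ≈ 0.7327, c* = (1−0.08)·0.7327 ≈ 0.6741.
At the golden rule the marginal product of capital equals n+g+δ: 0.45·k^(0.45−1) = 0.117. Solving, k_gold = (0.45/0.117)^(1/0.55) ≈ 11.5794.
y_gold = 11.5794^0.45 ≈ 3.0106, c_gold = y_gold − 0.117·k_gold ≈ 1.6558.
Gain: Δc = 1.6558 − 0.6741 ≈ 0.9818.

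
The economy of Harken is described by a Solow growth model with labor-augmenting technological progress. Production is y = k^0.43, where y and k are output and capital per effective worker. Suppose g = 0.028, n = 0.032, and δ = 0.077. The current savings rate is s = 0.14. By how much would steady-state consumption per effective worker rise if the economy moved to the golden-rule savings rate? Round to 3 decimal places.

Δc ≈ 0.477

The effective depreciation rate is n + g + δ = 0.032 + 0.028 + 0.077 = 0.137.
Current steady state (s = 0.14): k* = (0.14/0.137)^(1/0.57) ≈ 1.0387, y* = 1.0387^0.43 ≈ 1.0165, c* = (1−0.14)·1.0165 ≈ 0.8742.
Setting f'(k) = n+g+δ gives 0.43·k^(0.43−1) = 0.137, hence k_gold = (0.43/0.137)^(1/0.57) ≈ 7.4385.
y_gold = 7.4385^0.43 ≈ 2.3700, c_gold = y_gold − 0.137·k_gold ≈ 1.3509.
Gain: Δc = 1.3509 − 0.8742 ≈ 0.4767.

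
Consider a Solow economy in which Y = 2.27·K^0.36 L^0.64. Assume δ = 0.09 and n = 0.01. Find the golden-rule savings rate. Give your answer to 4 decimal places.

Break-even investment rate: n + δ = 0.01 + 0.09 = 0.1.
At the golden rule MPK = n+δ, and in any Cobb-Douglas steady state s = (n+δ)·k/y = MPK·k/y = capital's share 0.36.

s_gold = 0.3600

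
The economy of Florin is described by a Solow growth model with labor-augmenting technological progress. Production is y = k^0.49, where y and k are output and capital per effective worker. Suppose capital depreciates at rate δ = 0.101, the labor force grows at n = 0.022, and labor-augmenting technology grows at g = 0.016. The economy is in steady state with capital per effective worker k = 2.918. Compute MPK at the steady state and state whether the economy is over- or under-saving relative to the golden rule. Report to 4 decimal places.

under-saving; MPK ≈ 0.2838

n + g + δ = 0.022 + 0.016 + 0.101 = 0.139.
MPK = 0.49·k^(0.49−1) = 0.49·2.918^(-0.51) ≈ 0.2838.
MPK > 0.139, so the economy is dynamically efficient (under-saving).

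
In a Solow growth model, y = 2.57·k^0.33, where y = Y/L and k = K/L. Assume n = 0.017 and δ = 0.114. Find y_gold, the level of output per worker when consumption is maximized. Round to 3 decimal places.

y_gold ≈ 6.449

The effective depreciation rate is n + δ = 0.017 + 0.114 = 0.131.
At the golden rule the marginal product of capital equals n+δ: 0.33·2.57·k^(0.33−1) = 0.131. Solving, k_gold = (0.33·2.57/0.131)^(1/0.67) ≈ 16.2446.
Output: y_gold = 2.57·k_gold^0.33 = 2.57·16.2446^0.33 ≈ 6.4486.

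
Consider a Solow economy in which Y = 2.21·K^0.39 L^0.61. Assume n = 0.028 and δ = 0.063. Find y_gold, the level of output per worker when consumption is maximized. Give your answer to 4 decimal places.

y_gold ≈ 9.3037

The effective depreciation rate is n + δ = 0.028 + 0.063 = 0.091.
Golden rule sets MPK = n+δ: 0.39·2.21·k^(0.39−1) = 0.091, so k_gold = (0.39·2.21/0.091)^(1/0.61) ≈ 39.8732.
Output: y_gold = 2.21·k_gold^0.39 = 2.21·39.8732^0.39 ≈ 9.3037.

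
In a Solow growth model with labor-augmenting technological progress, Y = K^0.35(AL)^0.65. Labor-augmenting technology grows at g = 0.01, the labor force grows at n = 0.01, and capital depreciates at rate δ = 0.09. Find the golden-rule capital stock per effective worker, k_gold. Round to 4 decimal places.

The effective depreciation rate is n + g + δ = 0.01 + 0.01 + 0.09 = 0.11.
Setting f'(k) = n+g+δ gives 0.35·k^(0.35−1) = 0.11, hence k_gold = (0.35/0.11)^(1/0.65) ≈ 5.9340.

k_gold ≈ 5.9340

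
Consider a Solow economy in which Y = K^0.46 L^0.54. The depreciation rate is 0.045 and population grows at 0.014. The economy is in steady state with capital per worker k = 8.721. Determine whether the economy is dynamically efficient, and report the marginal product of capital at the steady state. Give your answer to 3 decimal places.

dynamically efficient; MPK ≈ 0.143

Break-even investment rate: n + δ = 0.014 + 0.045 = 0.059.
MPK = 0.46·k^(0.46−1) = 0.46·8.721^(-0.54) ≈ 0.1428.
MPK > 0.059, so the economy is dynamically efficient (under-saving).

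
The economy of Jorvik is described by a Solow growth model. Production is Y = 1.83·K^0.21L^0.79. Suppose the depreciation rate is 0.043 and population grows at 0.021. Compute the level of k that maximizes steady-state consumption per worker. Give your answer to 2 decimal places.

k_gold ≈ 9.67

n + δ = 0.021 + 0.043 = 0.064.
Maximizing c = f(k) − (n+δ)·k gives f'(k) = n+δ, i.e. 0.21·1.83·k^(0.21−1) = 0.064, so k_gold = (0.21·1.83/0.064)^(1/0.79) ≈ 9.6701.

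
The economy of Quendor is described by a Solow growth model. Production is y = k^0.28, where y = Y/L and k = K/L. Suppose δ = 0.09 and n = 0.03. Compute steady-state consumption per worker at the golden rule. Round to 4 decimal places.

c_gold ≈ 1.0010

Break-even investment rate: n + δ = 0.03 + 0.09 = 0.12.
Golden rule sets MPK = n+δ: 0.28·k^(0.28−1) = 0.12, so k_gold = (0.28/0.12)^(1/0.72) ≈ 3.2440.
y_gold = 3.2440^0.28 ≈ 1.3903.
c_gold = y_gold − (n+δ)·k_gold = 1.3903 − 0.12·3.2440 ≈ 1.0010.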